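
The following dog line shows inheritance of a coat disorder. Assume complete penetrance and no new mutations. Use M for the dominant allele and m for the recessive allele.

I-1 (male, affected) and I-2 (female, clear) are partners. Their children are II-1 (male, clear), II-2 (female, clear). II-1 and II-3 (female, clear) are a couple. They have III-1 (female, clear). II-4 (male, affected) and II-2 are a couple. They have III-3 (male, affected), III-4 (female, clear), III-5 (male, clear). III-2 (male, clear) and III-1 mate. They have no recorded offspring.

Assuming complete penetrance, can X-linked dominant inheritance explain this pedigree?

Under X-linked dominant, II-2 (clear, female) cannot arise from I-1 (affected) × I-2 (clear).

No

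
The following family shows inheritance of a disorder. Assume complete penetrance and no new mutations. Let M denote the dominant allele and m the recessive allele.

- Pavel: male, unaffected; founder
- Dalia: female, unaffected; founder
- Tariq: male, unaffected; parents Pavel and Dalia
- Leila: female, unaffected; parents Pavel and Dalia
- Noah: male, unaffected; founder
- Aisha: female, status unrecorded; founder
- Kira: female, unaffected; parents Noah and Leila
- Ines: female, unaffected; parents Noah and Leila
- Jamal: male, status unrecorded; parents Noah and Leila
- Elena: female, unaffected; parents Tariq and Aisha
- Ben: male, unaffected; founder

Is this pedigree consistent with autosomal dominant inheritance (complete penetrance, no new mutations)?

A consistent assignment under autosomal dominant exists: Pavel mm, Dalia mm, Tariq mm, Leila mm, Noah mm, Aisha Mm, Kira mm, Ines mm, Jamal mm, Elena mm, Ben mm.
In this assignment every recorded phenotype matches its genotype and every non-founder's genotype is obtainable from its parents' genotypes, so the pedigree is consistent.

Yes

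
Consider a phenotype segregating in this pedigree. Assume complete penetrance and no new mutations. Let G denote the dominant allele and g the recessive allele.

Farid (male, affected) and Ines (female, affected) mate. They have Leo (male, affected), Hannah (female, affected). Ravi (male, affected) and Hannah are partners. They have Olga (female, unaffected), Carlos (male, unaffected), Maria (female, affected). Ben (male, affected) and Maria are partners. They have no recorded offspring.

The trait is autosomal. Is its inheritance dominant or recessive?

dominant

Ravi and Hannah are both affected yet have an unaffected child Olga. Under a recessive model two affected parents are homozygous and every child would be affected, so the trait cannot be recessive.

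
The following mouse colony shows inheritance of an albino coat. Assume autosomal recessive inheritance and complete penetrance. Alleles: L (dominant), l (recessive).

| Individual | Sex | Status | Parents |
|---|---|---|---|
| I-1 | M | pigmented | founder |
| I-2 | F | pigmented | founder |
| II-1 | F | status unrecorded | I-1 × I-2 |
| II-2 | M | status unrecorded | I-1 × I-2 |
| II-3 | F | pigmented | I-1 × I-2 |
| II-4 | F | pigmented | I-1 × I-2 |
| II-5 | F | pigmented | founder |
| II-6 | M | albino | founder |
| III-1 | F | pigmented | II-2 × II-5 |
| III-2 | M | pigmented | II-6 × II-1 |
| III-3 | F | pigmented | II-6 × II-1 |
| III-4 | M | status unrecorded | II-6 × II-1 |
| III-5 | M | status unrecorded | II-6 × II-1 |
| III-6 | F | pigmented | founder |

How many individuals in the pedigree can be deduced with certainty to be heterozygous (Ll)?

2

Obligate heterozygotes: III-2 is pigmented so carries L and received l from II-6 (ll), so III-2 is Ll; III-3 is pigmented so carries L and received l from II-6 (ll), so III-3 is Ll.
Every other individual is either homozygous by phenotype or has at least one consistent homozygous assignment, so the count is 2.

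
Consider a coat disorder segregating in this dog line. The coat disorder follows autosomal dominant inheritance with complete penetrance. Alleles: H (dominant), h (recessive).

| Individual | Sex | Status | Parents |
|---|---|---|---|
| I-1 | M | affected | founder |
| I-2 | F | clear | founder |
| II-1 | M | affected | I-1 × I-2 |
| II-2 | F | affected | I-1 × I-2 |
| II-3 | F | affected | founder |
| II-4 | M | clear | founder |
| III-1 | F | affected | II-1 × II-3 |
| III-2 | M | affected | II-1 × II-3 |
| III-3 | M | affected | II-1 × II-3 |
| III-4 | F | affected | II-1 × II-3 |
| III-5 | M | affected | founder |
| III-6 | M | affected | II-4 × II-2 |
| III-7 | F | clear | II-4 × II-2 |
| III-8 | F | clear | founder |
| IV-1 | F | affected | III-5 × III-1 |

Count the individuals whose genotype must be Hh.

Obligate heterozygotes: II-1 is affected so carries H and received h from I-2 (hh), so II-1 is Hh; II-2 is affected so carries H and received h from I-2 (hh), so II-2 is Hh; III-6 is affected so carries H and received h from II-4 (hh), so III-6 is Hh.
Every other individual is either homozygous by phenotype or has at least one consistent homozygous assignment, so the count is 3.

3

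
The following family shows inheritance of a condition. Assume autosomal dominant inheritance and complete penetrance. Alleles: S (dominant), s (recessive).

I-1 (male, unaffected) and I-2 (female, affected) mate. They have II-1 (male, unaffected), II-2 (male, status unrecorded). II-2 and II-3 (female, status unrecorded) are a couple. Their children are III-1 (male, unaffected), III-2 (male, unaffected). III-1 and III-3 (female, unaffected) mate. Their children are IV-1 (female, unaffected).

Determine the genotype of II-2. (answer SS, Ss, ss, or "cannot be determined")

cannot be determined

II-2's phenotype is unrecorded, and no parent or child forces a single allele at both positions; consistent genotype assignments exist with II-2 as Ss or ss.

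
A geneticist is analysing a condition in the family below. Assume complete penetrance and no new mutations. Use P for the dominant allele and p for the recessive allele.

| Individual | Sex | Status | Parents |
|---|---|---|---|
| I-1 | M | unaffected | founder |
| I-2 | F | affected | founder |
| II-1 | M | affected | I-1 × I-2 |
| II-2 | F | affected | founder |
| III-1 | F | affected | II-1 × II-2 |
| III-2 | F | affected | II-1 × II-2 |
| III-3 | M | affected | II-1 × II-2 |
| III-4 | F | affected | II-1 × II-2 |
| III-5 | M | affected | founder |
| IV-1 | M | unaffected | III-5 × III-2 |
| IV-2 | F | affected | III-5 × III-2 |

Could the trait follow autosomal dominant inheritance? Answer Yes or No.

Yes

A consistent assignment under autosomal dominant exists: I-1 pp, I-2 PP, II-1 Pp, II-2 PP, III-1 PP, III-2 Pp, III-3 PP, III-4 PP, III-5 Pp, IV-1 pp, IV-2 PP.
In this assignment every recorded phenotype matches its genotype and every non-founder's genotype is obtainable from its parents' genotypes, so the pedigree is consistent.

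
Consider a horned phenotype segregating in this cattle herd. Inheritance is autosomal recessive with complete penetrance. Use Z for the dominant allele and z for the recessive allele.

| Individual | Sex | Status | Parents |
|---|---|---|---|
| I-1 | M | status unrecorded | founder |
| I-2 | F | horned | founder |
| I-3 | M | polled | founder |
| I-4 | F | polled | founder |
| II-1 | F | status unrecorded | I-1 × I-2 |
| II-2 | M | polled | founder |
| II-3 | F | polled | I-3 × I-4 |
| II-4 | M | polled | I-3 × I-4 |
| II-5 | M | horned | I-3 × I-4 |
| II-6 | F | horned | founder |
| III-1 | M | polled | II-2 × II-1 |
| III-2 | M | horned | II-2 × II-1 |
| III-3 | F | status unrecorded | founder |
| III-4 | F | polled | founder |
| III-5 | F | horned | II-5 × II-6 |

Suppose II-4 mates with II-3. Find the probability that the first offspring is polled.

8/9

I-3 is polled so carries Z and passed z to II-5 (zz), so I-3 is Zz.
I-4 is polled so carries Z and passed z to II-5 (zz), so I-4 is Zz.
II-4 is a polled offspring of I-3 (Zz) × I-4 (Zz), whose cross gives 1/4 ZZ : 1/2 Zz : 1/4 zz; conditioning on being polled, II-4 is ZZ with probability 1/3, Zz with probability 2/3.
II-3 is a polled offspring of I-3 (Zz) × I-4 (Zz), whose cross gives 1/4 ZZ : 1/2 Zz : 1/4 zz; conditioning on being polled, II-3 is ZZ with probability 1/3, Zz with probability 2/3.
Summing over parental genotype combinations, P(offspring is polled) = 1/9·1 + 2/9·1 + 2/9·1 + 4/9·3/4 = 8/9.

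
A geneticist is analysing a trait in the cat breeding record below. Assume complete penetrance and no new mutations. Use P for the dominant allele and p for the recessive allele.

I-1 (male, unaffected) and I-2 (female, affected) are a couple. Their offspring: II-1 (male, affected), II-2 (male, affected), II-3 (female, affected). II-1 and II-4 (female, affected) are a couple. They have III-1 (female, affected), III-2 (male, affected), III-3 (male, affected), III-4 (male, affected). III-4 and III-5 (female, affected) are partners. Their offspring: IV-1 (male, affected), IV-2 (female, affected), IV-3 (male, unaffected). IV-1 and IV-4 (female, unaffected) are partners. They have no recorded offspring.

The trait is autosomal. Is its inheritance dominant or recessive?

III-4 and III-5 are both affected yet have an unaffected child IV-3. Under a recessive model two affected parents are homozygous and every child would be affected, so the trait cannot be recessive.

dominant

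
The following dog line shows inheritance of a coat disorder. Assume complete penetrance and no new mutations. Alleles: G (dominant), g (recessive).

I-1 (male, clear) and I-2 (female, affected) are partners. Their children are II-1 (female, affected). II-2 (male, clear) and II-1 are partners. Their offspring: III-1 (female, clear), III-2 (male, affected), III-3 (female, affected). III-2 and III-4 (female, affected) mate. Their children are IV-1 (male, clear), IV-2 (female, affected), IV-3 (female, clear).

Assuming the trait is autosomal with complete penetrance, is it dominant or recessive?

dominant

III-2 and III-4 are both affected yet have a clear child IV-1. Under a recessive model two affected parents are homozygous and every child would be affected, so the trait cannot be recessive.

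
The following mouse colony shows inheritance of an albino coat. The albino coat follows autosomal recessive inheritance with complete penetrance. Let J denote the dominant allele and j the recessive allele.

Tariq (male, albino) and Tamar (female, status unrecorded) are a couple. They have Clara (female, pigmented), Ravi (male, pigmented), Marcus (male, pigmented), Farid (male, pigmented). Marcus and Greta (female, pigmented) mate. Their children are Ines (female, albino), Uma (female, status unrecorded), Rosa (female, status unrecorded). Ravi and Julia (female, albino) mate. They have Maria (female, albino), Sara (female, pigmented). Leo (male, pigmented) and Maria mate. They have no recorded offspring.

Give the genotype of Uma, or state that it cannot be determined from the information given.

Uma's phenotype is unrecorded, and no parent or child forces a single allele at both positions; consistent genotype assignments exist with Uma as JJ or Jj or jj.

cannot be determined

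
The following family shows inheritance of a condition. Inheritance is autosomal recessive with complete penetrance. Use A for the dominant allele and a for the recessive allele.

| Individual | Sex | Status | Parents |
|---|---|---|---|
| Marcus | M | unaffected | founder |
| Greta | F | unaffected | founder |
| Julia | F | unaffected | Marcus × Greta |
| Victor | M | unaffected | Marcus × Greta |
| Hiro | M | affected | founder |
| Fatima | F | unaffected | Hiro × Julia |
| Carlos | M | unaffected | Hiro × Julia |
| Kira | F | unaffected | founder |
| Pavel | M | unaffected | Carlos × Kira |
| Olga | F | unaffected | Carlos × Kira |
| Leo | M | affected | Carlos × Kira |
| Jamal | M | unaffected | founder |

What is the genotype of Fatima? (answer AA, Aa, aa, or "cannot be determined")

From phenotype alone, Fatima is AA or Aa.
Fatima is unaffected so carries A and received a from Hiro (aa), so Fatima is Aa.

Aa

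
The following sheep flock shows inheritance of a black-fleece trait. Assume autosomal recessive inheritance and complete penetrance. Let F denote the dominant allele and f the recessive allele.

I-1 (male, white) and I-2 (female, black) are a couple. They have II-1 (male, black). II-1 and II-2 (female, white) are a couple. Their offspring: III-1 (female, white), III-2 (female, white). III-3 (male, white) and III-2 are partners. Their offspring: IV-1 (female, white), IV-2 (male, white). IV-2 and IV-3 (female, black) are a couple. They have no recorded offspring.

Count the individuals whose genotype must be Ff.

3

Obligate heterozygotes: I-1 is white so carries F and passed f to II-1 (ff), so I-1 is Ff; III-1 is white so carries F and received f from II-1 (ff), so III-1 is Ff; III-2 is white so carries F and received f from II-1 (ff), so III-2 is Ff.
Every other individual is either homozygous by phenotype or has at least one consistent homozygous assignment, so the count is 3.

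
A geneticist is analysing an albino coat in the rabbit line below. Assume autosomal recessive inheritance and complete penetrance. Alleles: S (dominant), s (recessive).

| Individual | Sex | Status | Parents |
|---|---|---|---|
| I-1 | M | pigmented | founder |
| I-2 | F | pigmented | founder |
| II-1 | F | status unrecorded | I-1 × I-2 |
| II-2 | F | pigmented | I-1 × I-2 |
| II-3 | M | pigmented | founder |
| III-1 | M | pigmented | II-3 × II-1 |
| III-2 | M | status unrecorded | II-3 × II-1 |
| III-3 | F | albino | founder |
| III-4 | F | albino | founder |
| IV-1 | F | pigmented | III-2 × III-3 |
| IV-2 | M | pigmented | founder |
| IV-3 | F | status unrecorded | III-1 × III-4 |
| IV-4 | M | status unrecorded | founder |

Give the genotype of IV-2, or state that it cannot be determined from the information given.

IV-2's phenotype allows SS or Ss, and no parent or child forces a single allele at both positions; consistent genotype assignments exist with IV-2 as SS or Ss.

cannot be determined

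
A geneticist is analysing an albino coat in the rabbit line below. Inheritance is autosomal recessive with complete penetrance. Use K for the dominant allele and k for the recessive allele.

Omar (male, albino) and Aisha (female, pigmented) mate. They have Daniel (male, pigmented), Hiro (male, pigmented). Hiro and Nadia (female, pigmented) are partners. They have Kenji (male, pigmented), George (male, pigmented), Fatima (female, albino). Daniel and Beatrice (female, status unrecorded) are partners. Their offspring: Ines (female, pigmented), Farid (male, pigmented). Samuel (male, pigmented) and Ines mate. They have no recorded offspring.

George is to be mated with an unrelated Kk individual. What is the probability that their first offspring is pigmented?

5/6

Hiro is pigmented so carries K and received k from Omar (kk), so Hiro is Kk.
Nadia is pigmented so carries K and passed k to Fatima (kk), so Nadia is Kk.
George is a pigmented offspring of Hiro (Kk) × Nadia (Kk), whose cross gives 1/4 KK : 1/2 Kk : 1/4 kk; conditioning on being pigmented, George is KK with probability 1/3, Kk with probability 2/3.
Summing over parental genotype combinations, P(offspring is pigmented) = 1/3·1 + 2/3·3/4 = 5/6.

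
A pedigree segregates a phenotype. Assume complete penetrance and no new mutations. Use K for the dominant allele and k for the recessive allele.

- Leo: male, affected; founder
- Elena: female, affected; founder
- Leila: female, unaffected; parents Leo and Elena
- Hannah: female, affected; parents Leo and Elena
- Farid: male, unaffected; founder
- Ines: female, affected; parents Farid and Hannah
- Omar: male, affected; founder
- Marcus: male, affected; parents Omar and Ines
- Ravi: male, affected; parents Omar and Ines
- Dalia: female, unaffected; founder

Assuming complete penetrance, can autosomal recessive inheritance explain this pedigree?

No

Under autosomal recessive, Leila (unaffected, female) cannot arise from Leo (affected) × Elena (affected).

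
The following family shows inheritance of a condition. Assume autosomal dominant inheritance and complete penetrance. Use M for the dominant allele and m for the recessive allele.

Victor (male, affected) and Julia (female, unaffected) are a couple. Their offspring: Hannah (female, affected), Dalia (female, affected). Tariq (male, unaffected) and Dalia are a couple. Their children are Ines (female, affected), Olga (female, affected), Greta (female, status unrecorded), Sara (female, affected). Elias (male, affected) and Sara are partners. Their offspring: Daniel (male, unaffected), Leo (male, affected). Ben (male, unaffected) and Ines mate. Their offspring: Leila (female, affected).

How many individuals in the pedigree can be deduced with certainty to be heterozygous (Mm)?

7

Obligate heterozygotes: Hannah is affected so carries M and received m from Julia (mm), so Hannah is Mm; Dalia is affected so carries M and received m from Julia (mm), so Dalia is Mm; Ines is affected so carries M and received m from Tariq (mm), so Ines is Mm; Olga is affected so carries M and received m from Tariq (mm), so Olga is Mm; Sara is affected so carries M and received m from Tariq (mm), so Sara is Mm; Elias is affected so carries M and passed m to Daniel (mm), so Elias is Mm; Leila is affected so carries M and received m from Ben (mm), so Leila is Mm.
Every other individual is either homozygous by phenotype or has at least one consistent homozygous assignment, so the count is 7.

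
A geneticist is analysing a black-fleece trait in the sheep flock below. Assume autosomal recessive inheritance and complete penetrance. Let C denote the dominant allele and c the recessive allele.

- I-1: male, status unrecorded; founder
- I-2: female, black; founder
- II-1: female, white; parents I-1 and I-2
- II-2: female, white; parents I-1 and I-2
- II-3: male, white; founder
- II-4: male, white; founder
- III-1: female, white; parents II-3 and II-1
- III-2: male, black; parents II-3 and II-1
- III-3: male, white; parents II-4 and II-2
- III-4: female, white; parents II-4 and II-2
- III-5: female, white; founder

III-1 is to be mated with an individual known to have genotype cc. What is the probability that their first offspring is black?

II-3 is white so carries C and passed c to III-2 (cc), so II-3 is Cc.
II-1 is white so carries C and received c from I-2 (cc), so II-1 is Cc.
III-1 is a white offspring of II-3 (Cc) × II-1 (Cc), whose cross gives 1/4 CC : 1/2 Cc : 1/4 cc; conditioning on being white, III-1 is CC with probability 1/3, Cc with probability 2/3.
Summing over parental genotype combinations, P(offspring is black) = 2/3·1/2 = 1/3.

1/3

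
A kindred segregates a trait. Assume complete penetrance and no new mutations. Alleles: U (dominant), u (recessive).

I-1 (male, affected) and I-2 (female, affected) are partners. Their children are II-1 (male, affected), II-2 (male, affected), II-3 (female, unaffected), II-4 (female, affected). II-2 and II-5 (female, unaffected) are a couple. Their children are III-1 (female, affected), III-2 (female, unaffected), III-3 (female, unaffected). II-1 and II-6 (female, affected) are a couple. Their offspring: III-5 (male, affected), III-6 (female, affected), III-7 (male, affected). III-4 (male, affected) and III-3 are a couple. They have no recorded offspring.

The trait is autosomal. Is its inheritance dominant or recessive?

I-1 and I-2 are both affected yet have an unaffected child II-3. Under a recessive model two affected parents are homozygous and every child would be affected, so the trait cannot be recessive.

dominant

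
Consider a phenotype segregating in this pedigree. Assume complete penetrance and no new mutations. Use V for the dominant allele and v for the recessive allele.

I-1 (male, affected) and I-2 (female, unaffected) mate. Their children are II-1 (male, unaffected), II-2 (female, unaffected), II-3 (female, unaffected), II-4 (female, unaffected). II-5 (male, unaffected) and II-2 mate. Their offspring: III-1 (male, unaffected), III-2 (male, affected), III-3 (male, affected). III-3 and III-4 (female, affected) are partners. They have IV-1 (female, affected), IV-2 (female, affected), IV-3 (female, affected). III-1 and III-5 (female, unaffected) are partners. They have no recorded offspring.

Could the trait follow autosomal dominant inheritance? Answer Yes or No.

Under autosomal dominant, III-2 (affected, male) cannot arise from II-5 (unaffected) × II-2 (unaffected).

No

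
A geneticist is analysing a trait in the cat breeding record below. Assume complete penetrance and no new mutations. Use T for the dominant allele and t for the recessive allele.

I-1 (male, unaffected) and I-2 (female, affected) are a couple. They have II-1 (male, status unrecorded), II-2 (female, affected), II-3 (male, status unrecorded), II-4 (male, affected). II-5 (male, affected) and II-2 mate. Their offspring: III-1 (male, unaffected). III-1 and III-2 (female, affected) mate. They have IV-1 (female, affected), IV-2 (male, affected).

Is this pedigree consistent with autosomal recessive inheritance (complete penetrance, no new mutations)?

Under autosomal recessive, III-1 (unaffected, male) cannot arise from II-5 (affected) × II-2 (affected).

No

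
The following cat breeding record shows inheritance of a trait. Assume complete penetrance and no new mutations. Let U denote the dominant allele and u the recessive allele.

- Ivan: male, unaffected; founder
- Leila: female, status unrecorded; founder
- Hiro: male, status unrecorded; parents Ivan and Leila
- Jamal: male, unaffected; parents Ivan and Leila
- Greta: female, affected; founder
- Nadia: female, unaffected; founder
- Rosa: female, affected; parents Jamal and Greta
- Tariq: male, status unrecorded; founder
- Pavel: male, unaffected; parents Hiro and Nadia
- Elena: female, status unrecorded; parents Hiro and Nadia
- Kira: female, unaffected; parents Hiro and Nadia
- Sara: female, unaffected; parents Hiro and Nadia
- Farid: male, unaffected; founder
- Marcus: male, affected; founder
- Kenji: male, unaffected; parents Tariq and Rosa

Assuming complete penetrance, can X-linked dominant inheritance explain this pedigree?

A consistent assignment under X-linked dominant exists: Ivan X^u Y, Leila X^U X^u, Hiro X^u Y, Jamal X^u Y, Greta X^U X^U, Nadia X^u X^u, Rosa X^U X^u, Tariq X^U Y, Pavel X^u Y, Elena X^u X^u, Kira X^u X^u, Sara X^u X^u, Farid X^u Y, Marcus X^U Y, Kenji X^u Y.
In this assignment every recorded phenotype matches its genotype and every non-founder's genotype is obtainable from its parents' genotypes, so the pedigree is consistent.

Yes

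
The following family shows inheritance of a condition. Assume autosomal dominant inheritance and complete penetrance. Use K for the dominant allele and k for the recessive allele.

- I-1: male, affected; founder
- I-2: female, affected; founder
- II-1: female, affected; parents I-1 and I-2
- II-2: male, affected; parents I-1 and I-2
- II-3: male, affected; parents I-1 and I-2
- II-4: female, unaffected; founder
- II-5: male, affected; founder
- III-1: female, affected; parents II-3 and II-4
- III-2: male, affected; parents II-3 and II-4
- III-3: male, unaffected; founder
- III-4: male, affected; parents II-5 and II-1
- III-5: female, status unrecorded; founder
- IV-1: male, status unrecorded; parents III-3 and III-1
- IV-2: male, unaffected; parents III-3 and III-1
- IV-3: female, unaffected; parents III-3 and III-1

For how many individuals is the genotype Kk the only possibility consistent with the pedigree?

2

Obligate heterozygotes: III-1 is affected so carries K and received k from II-4 (kk), so III-1 is Kk; III-2 is affected so carries K and received k from II-4 (kk), so III-2 is Kk.
Every other individual is either homozygous by phenotype or has at least one consistent homozygous assignment, so the count is 2.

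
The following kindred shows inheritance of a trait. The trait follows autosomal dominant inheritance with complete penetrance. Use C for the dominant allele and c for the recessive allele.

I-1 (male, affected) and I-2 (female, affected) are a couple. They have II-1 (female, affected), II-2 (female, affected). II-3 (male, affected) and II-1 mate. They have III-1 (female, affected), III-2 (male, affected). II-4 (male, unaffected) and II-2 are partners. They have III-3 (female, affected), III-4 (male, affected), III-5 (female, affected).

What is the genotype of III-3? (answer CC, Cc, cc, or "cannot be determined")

From phenotype alone, III-3 is CC or Cc.
III-3 is affected so carries C and received c from II-4 (cc), so III-3 is Cc.

Cc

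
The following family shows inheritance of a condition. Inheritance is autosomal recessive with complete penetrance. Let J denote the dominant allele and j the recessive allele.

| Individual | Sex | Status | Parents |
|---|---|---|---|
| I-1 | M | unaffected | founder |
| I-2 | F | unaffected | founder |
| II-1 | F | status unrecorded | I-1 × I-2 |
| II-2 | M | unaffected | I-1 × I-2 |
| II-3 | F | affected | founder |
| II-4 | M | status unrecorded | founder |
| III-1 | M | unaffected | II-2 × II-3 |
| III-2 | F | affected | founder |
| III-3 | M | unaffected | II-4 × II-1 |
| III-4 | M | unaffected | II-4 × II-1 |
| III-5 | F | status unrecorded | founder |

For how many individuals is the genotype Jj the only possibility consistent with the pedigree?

Obligate heterozygotes: III-1 is unaffected so carries J and received j from II-3 (jj), so III-1 is Jj.
Every other individual is either homozygous by phenotype or has at least one consistent homozygous assignment, so the count is 1.

1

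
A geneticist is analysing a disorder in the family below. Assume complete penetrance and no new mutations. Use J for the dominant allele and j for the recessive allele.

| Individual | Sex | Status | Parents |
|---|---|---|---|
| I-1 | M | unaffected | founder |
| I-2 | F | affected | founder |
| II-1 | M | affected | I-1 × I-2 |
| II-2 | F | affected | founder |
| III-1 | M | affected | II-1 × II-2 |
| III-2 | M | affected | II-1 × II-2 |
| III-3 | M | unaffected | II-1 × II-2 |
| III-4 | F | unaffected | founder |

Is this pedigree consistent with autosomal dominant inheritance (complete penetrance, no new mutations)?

Yes

A consistent assignment under autosomal dominant exists: I-1 jj, I-2 JJ, II-1 Jj, II-2 Jj, III-1 JJ, III-2 JJ, III-3 jj, III-4 jj.
In this assignment every recorded phenotype matches its genotype and every non-founder's genotype is obtainable from its parents' genotypes, so the pedigree is consistent.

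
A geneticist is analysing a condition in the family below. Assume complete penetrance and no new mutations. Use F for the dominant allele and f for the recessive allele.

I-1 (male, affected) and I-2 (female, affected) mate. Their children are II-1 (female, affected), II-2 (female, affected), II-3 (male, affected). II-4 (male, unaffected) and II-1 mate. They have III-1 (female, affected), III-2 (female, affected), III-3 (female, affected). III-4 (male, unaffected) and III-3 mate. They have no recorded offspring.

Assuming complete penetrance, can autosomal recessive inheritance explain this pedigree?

Yes

A consistent assignment under autosomal recessive exists: I-1 ff, I-2 ff, II-1 ff, II-2 ff, II-3 ff, II-4 Ff, III-1 ff, III-2 ff, III-3 ff, III-4 FF.
In this assignment every recorded phenotype matches its genotype and every non-founder's genotype is obtainable from its parents' genotypes, so the pedigree is consistent.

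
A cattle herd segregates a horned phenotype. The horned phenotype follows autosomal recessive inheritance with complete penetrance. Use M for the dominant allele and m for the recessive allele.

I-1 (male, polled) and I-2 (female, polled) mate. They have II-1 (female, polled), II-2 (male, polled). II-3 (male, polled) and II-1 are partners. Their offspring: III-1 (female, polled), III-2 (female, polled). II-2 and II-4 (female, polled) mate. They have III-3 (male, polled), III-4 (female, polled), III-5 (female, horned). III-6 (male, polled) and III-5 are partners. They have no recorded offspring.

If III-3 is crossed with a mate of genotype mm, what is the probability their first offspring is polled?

2/3

II-2 is polled so carries M and passed m to III-5 (mm), so II-2 is Mm.
II-4 is polled so carries M and passed m to III-5 (mm), so II-4 is Mm.
III-3 is a polled offspring of II-2 (Mm) × II-4 (Mm), whose cross gives 1/4 MM : 1/2 Mm : 1/4 mm; conditioning on being polled, III-3 is MM with probability 1/3, Mm with probability 2/3.
Summing over parental genotype combinations, P(offspring is polled) = 1/3·1 + 2/3·1/2 = 2/3.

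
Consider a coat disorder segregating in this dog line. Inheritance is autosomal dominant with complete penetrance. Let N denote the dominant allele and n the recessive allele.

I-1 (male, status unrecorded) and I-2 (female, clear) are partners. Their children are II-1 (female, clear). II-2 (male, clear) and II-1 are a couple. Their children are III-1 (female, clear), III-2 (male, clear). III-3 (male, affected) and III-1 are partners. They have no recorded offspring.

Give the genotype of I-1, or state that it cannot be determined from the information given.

cannot be determined

I-1's phenotype is unrecorded, and no parent or child forces a single allele at both positions; consistent genotype assignments exist with I-1 as Nn or nn.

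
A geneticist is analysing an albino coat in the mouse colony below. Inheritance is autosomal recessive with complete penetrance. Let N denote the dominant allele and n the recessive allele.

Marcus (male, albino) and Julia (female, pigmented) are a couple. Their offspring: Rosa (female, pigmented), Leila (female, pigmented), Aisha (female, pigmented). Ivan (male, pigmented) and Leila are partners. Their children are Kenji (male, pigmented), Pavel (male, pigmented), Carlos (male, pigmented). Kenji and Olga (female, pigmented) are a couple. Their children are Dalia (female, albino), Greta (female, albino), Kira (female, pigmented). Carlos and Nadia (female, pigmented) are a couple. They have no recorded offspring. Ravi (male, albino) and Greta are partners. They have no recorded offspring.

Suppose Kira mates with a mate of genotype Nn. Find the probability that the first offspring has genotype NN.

Kenji is pigmented so carries N and passed n to Dalia (nn), so Kenji is Nn.
Olga is pigmented so carries N and passed n to Dalia (nn), so Olga is Nn.
Kira is a pigmented offspring of Kenji (Nn) × Olga (Nn), whose cross gives 1/4 NN : 1/2 Nn : 1/4 nn; conditioning on being pigmented, Kira is NN with probability 1/3, Nn with probability 2/3.
Summing over parental genotype combinations, P(offspring has genotype NN) = 1/3·1/2 + 2/3·1/4 = 1/3.

1/3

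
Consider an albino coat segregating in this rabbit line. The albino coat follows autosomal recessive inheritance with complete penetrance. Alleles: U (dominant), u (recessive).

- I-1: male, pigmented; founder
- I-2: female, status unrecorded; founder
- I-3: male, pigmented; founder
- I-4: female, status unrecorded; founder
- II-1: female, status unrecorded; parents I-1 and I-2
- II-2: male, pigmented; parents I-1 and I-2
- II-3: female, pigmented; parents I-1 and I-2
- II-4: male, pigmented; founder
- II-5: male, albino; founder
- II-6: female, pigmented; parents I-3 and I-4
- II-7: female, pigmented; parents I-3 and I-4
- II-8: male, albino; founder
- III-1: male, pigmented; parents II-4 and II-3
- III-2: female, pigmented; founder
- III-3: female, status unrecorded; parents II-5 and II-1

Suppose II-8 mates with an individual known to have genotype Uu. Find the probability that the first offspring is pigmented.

II-8 is albino, so II-8 is uu.
The cross gives 1/2 Uu : 1/2 uu, so P(offspring is pigmented) = 1/2.

1/2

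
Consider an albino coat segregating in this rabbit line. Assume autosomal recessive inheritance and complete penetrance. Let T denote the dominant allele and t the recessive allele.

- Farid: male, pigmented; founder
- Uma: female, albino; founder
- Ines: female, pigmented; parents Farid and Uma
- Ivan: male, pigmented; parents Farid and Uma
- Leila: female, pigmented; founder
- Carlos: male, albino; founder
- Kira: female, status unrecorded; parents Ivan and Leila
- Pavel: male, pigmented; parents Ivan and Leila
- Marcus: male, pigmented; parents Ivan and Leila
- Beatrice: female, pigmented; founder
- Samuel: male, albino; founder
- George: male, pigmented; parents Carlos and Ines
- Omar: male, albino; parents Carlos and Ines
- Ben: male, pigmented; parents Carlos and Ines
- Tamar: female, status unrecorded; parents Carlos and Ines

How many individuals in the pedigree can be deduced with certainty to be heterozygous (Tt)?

Obligate heterozygotes: Ines is pigmented so carries T and received t from Uma (tt), so Ines is Tt; Ivan is pigmented so carries T and received t from Uma (tt), so Ivan is Tt; George is pigmented so carries T and received t from Carlos (tt), so George is Tt; Ben is pigmented so carries T and received t from Carlos (tt), so Ben is Tt.
Every other individual is either homozygous by phenotype or has at least one consistent homozygous assignment, so the count is 4.

4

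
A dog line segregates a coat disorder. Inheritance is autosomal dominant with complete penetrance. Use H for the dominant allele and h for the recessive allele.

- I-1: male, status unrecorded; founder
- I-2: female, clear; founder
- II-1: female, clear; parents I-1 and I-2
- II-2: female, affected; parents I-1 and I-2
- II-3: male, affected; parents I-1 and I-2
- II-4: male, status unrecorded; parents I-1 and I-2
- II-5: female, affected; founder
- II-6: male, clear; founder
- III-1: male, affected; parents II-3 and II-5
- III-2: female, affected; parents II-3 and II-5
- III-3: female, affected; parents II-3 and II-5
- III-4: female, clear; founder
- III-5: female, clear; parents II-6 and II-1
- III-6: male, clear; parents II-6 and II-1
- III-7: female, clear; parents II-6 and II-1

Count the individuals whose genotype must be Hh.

Obligate heterozygotes: I-1 passed H to II-2 (Hh, whose h came from I-2) and passed h to II-1 (hh), so I-1 is Hh; II-2 is affected so carries H and received h from I-2 (hh), so II-2 is Hh; II-3 is affected so carries H and received h from I-2 (hh), so II-3 is Hh.
Every other individual is either homozygous by phenotype or has at least one consistent homozygous assignment, so the count is 3.

3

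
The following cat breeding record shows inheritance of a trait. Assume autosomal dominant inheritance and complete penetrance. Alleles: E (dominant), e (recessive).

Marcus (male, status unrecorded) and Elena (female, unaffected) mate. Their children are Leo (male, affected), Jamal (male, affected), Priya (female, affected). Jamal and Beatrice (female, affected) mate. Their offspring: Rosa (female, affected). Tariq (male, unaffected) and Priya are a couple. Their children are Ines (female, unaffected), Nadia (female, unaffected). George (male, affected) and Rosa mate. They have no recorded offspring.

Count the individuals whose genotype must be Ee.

Obligate heterozygotes: Leo is affected so carries E and received e from Elena (ee), so Leo is Ee; Jamal is affected so carries E and received e from Elena (ee), so Jamal is Ee; Priya is affected so carries E and received e from Elena (ee), so Priya is Ee.
Every other individual is either homozygous by phenotype or has at least one consistent homozygous assignment, so the count is 3.

3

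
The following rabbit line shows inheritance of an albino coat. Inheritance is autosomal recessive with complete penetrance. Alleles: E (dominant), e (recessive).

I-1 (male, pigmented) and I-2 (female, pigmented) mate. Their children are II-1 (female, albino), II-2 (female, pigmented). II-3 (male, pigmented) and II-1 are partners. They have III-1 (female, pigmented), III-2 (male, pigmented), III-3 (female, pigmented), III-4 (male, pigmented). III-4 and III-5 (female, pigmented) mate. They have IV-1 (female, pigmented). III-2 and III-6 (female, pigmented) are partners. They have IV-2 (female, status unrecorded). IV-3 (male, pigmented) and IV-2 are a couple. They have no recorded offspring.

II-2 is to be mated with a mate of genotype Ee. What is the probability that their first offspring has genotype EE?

I-1 is pigmented so carries E and passed e to II-1 (ee), so I-1 is Ee.
I-2 is pigmented so carries E and passed e to II-1 (ee), so I-2 is Ee.
II-2 is a pigmented offspring of I-1 (Ee) × I-2 (Ee), whose cross gives 1/4 EE : 1/2 Ee : 1/4 ee; conditioning on being pigmented, II-2 is EE with probability 1/3, Ee with probability 2/3.
Summing over parental genotype combinations, P(offspring has genotype EE) = 1/3·1/2 + 2/3·1/4 = 1/3.

1/3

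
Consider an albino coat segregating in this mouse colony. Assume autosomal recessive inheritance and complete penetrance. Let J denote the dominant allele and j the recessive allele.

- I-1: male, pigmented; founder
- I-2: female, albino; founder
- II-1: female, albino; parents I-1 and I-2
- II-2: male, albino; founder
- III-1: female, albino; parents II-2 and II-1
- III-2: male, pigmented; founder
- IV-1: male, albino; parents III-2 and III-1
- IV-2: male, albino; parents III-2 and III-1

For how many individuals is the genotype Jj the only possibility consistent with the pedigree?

Obligate heterozygotes: I-1 is pigmented so carries J and passed j to II-1 (jj), so I-1 is Jj; III-2 is pigmented so carries J and passed j to IV-1 (jj), so III-2 is Jj.
Every other individual is either homozygous by phenotype or has at least one consistent homozygous assignment, so the count is 2.

2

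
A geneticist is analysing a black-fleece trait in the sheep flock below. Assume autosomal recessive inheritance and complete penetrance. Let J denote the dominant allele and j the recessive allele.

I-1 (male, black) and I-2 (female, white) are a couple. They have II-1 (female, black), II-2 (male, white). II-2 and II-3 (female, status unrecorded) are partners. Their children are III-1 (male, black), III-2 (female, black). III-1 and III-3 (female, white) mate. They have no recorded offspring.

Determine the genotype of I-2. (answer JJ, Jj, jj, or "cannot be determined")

Jj

From phenotype alone, I-2 is JJ or Jj.
I-2 is white so carries J and passed j to II-1 (jj), so I-2 is Jj.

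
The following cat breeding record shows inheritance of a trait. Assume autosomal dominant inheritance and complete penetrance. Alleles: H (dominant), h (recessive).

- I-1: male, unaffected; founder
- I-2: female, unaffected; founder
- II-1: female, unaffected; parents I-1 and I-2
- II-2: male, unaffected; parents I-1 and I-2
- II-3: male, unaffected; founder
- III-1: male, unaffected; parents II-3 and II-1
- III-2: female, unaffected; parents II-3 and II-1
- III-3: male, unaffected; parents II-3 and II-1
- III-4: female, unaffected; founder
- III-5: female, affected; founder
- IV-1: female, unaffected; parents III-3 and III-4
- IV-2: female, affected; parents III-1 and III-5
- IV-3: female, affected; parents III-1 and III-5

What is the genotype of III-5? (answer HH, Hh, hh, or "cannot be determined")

cannot be determined

III-5's phenotype allows HH or Hh, and no parent or child forces a single allele at both positions; consistent genotype assignments exist with III-5 as HH or Hh.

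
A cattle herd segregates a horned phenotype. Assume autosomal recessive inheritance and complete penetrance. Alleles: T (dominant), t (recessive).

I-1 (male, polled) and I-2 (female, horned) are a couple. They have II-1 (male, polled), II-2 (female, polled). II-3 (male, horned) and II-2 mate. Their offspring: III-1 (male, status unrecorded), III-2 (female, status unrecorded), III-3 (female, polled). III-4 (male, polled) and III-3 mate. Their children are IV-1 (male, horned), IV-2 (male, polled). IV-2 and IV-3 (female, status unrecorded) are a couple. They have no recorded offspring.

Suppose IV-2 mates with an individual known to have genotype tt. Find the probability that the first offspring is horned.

III-4 is polled so carries T and passed t to IV-1 (tt), so III-4 is Tt.
III-3 is polled so carries T and received t from II-3 (tt), so III-3 is Tt.
IV-2 is a polled offspring of III-4 (Tt) × III-3 (Tt), whose cross gives 1/4 TT : 1/2 Tt : 1/4 tt; conditioning on being polled, IV-2 is TT with probability 1/3, Tt with probability 2/3.
Summing over parental genotype combinations, P(offspring is horned) = 2/3·1/2 = 1/3.

1/3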